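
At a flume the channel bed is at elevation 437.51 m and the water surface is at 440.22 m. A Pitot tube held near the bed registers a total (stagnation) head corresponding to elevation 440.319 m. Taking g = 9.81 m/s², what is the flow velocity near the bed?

v ≈ 1.39 m/s

Near the bed, under hydrostatic conditions, the piezometric head (z + ψ) equals the free-surface elevation, 440.22 m.
Velocity head = total − piezometric = 440.319 − 440.22 = 0.099 m.
v = √(2g·h_v) = √(2 × 9.81 × 0.099) = 1.39 m/s.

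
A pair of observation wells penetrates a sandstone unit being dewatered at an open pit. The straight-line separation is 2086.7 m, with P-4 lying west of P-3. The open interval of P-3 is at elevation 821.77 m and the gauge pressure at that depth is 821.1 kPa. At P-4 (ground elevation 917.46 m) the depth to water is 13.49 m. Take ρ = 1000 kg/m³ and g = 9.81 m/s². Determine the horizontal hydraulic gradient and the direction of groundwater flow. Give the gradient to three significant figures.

Pressure head at P-3: ψ = P/(ρg) = 821.1×1000 / (1000 × 9.81) = 83.70 m.
Total head at P-3: h = z + ψ = 821.77 + 83.70 = 905.47 m.
Total head at P-4: h = 917.46 − 13.49 = 903.97 m.
Head difference: h(P-3) − h(P-4) = 905.47 − 903.97 = 1.50 m.
Hydraulic gradient: i = |Δh| / L = 1.50 / 2086.7 = 0.000719.
Flow is from higher to lower head: from P-3 toward P-4, i.e. toward the west.

i ≈ 0.000719; groundwater flows toward the west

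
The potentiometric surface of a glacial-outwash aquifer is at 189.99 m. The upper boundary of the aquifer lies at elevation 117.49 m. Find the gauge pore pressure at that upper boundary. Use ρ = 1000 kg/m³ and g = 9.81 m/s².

P ≈ 711 kPa

Pressure head at the aquifer top: ψ = h − z = 189.99 − 117.49 = 72.50 m.
P = ρgψ = 1000 × 9.81 × 72.50 = 711225 Pa ≈ 711 kPa.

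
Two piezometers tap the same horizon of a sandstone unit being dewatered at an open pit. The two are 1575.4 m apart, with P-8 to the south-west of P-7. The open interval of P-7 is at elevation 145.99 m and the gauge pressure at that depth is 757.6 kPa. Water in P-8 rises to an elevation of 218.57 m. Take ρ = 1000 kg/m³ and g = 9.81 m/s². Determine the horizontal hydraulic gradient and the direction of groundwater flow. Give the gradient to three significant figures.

i ≈ 0.00295; groundwater flows toward the south-west

Pressure head at P-7: ψ = P/(ρg) = 757.6×1000 / (1000 × 9.81) = 77.23 m.
Total head at P-7: h = z + ψ = 145.99 + 77.23 = 223.22 m.
Total head at P-8: h = 218.57 m (water level in the piezometer is the total head).
Head difference: h(P-7) − h(P-8) = 223.22 − 218.57 = 4.65 m.
Hydraulic gradient: i = |Δh| / L = 4.65 / 1575.4 = 0.00295.
Flow is from higher to lower head: from P-7 toward P-8, i.e. toward the south-west.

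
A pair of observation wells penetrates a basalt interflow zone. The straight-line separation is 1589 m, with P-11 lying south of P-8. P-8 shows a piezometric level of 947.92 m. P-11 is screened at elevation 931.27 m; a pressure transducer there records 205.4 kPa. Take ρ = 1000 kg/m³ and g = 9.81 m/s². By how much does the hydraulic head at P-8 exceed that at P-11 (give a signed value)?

Total head at P-8: h = 947.92 m (water level in the piezometer is the total head).
Pressure head at P-11: ψ = P/(ρg) = 205.4×1000 / (1000 × 9.81) = 20.94 m.
Total head at P-11: h = z + ψ = 931.27 + 20.94 = 952.21 m.
Head difference: h(P-8) − h(P-11) = 947.92 − 952.21 = -4.29 m.

Δh ≈ -4.29 m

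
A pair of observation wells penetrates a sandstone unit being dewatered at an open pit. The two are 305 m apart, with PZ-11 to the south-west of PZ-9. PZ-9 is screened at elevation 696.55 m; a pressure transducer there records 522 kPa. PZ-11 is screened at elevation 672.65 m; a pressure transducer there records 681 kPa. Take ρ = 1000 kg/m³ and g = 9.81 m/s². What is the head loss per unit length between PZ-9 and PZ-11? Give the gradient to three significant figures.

Pressure head at PZ-9: ψ = P/(ρg) = 522×1000 / (1000 × 9.81) = 53.21 m.
Total head at PZ-9: h = z + ψ = 696.55 + 53.21 = 749.76 m.
Pressure head at PZ-11: ψ = P/(ρg) = 681×1000 / (1000 × 9.81) = 69.42 m.
Total head at PZ-11: h = z + ψ = 672.65 + 69.42 = 742.07 m.
Head difference: h(PZ-9) − h(PZ-11) = 749.76 − 742.07 = 7.69 m.
Hydraulic gradient: i = |Δh| / L = 7.69 / 305 = 0.0252.

i ≈ 0.0252 m/m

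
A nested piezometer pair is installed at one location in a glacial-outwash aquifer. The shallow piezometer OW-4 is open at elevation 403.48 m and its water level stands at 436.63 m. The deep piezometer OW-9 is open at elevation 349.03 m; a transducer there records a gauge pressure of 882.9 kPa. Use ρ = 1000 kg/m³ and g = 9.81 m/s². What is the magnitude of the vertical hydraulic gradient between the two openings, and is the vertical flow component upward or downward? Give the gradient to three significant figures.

Total head at OW-4: h = 436.63 m (water level in the standpipe).
Pressure head at OW-9: ψ = P/(ρg) = 882.9×1000 / (1000 × 9.81) = 90.00 m.
Total head at OW-9: h = z + ψ = 349.03 + 90.00 = 439.03 m.
Δh = h(OW-4) − h(OW-9) = 436.63 − 439.03 = -2.40 m.
Vertical separation Δz = 403.48 − 349.03 = 54.45 m.
|i_v| = |Δh| / Δz = 2.40 / 54.45 = 0.0441.
Head is higher in the deep piezometer, so vertical flow is upward (discharge condition).

|i_v| ≈ 0.0441; vertical flow is upward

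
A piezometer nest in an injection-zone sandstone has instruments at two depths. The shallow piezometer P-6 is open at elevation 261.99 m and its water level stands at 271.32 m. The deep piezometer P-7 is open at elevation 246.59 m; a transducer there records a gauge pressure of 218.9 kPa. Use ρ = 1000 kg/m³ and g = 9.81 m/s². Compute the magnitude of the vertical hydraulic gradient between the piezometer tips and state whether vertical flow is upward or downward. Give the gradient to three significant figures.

|i_v| ≈ 0.157; vertical flow is downward

Total head at P-6: h = 271.32 m (water level in the standpipe).
Pressure head at P-7: ψ = P/(ρg) = 218.9×1000 / (1000 × 9.81) = 22.31 m.
Total head at P-7: h = z + ψ = 246.59 + 22.31 = 268.90 m.
Δh = h(P-6) − h(P-7) = 271.32 − 268.90 = 2.42 m.
Vertical separation Δz = 261.99 − 246.59 = 15.40 m.
|i_v| = |Δh| / Δz = 2.42 / 15.40 = 0.157.
Head is higher in the shallow piezometer, so vertical flow is downward (recharge condition).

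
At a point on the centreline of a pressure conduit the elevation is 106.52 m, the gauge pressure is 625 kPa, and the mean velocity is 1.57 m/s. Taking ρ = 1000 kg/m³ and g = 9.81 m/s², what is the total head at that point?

Pressure head ψ = P/(ρg) = 625×1000 / (1000 × 9.81) = 63.71 m.
Velocity head = v²/(2g) = 1.57² / (2 × 9.81) = 0.126 m.
h = z + ψ + v²/(2g) = 106.52 + 63.71 + 0.126 = 170.36 m.

h ≈ 170.36 m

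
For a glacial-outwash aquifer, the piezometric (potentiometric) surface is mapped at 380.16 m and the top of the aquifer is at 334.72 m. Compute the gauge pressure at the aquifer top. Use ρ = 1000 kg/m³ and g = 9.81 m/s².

Pressure head at the aquifer top: ψ = h − z = 380.16 − 334.72 = 45.44 m.
P = ρgψ = 1000 × 9.81 × 45.44 = 445766 Pa ≈ 446 kPa.

P ≈ 446 kPa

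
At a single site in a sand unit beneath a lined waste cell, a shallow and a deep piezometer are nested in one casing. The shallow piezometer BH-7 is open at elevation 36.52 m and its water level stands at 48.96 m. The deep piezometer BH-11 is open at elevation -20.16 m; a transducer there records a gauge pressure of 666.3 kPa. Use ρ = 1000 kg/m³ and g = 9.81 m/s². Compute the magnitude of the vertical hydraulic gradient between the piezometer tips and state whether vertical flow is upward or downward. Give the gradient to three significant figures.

Total head at BH-7: h = 48.96 m (water level in the standpipe).
Pressure head at BH-11: ψ = P/(ρg) = 666.3×1000 / (1000 × 9.81) = 67.92 m.
Total head at BH-11: h = z + ψ = -20.16 + 67.92 = 47.76 m.
Δh = h(BH-7) − h(BH-11) = 48.96 − 47.76 = 1.20 m.
Vertical separation Δz = 36.52 − (-20.16) = 56.68 m.
|i_v| = |Δh| / Δz = 1.20 / 56.68 = 0.0212.
Head is higher in the shallow piezometer, so vertical flow is downward (recharge condition).

|i_v| ≈ 0.0212; vertical flow is downward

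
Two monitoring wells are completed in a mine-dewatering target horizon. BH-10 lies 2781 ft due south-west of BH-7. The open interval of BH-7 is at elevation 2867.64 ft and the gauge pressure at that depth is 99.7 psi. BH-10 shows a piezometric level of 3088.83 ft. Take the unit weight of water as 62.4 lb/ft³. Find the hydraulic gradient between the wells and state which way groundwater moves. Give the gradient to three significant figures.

Pressure head at BH-7: ψ = 144·P/γ = 144 × 99.7 / 62.4 = 230.08 ft.
Total head at BH-7: h = z + ψ = 2867.64 + 230.08 = 3097.72 ft.
Total head at BH-10: h = 3088.83 ft (water level in the piezometer is the total head).
Head difference: h(BH-7) − h(BH-10) = 3097.72 − 3088.83 = 8.89 ft.
Hydraulic gradient: i = |Δh| / L = 8.89 / 2781 = 0.00320.
Flow is from higher to lower head: from BH-7 toward BH-10, i.e. toward the south-west.

i ≈ 0.00320; groundwater flows toward the south-west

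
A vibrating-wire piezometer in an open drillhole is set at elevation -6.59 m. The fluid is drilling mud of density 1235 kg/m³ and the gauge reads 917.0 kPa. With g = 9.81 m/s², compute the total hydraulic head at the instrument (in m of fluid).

h ≈ 69.10 m

ψ = P/(ρg) = 917.0×1000 / (1235 × 9.81) = 75.69 m.
h = z + ψ = -6.59 + 75.69 = 69.10 m.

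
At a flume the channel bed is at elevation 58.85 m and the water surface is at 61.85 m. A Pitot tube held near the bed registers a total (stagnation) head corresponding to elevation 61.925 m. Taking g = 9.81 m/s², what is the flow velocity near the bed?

Near the bed, under hydrostatic conditions, the piezometric head (z + ψ) equals the free-surface elevation, 61.85 m.
Velocity head = total − piezometric = 61.925 − 61.85 = 0.075 m.
v = √(2g·h_v) = √(2 × 9.81 × 0.075) = 1.21 m/s.

v ≈ 1.21 m/s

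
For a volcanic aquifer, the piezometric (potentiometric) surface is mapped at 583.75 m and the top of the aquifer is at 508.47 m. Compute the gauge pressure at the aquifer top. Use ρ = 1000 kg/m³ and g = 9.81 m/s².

Pressure head at the aquifer top: ψ = h − z = 583.75 − 508.47 = 75.28 m.
P = ρgψ = 1000 × 9.81 × 75.28 = 738497 Pa ≈ 738 kPa.

P ≈ 738 kPa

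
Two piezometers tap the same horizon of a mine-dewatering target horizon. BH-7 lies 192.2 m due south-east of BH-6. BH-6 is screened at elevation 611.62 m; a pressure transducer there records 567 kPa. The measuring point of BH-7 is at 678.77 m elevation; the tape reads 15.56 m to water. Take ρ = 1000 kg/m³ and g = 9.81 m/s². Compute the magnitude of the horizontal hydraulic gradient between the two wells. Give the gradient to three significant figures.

Pressure head at BH-6: ψ = P/(ρg) = 567×1000 / (1000 × 9.81) = 57.80 m.
Total head at BH-6: h = z + ψ = 611.62 + 57.80 = 669.42 m.
Total head at BH-7: h = 678.77 − 15.56 = 663.21 m.
Head difference: h(BH-6) − h(BH-7) = 669.42 − 663.21 = 6.21 m.
Hydraulic gradient: i = |Δh| / L = 6.21 / 192.2 = 0.0323.

i ≈ 0.0323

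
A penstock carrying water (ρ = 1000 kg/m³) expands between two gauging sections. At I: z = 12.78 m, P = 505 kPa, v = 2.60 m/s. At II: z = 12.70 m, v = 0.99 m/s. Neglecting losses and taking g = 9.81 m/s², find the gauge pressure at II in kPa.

P₂ ≈ 509 kPa

Pressure head at I: ψ₁ = P₁/(ρg) = 505×1000 / (1000 × 9.81) = 51.48 m.
Velocity heads: v₁²/2g = 2.60²/19.62 = 0.345 m; v₂²/2g = 0.99²/19.62 = 0.050 m.
Total head H = z₁ + ψ₁ + v₁²/2g = 12.78 + 51.48 + 0.345 = 64.60 m.
ψ₂ = H − z₂ − v₂²/2g = 64.60 − 12.70 − 0.050 = 51.85 m.
P₂ = ρgψ₂ = 1000 × 9.81 × 51.85 ≈ 509 kPa.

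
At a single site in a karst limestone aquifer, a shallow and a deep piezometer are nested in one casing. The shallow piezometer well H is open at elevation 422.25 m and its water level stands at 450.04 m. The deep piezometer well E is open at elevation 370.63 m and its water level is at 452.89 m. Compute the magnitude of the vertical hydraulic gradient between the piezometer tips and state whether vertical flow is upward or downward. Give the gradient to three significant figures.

|i_v| ≈ 0.0552; vertical flow is upward

Total head at well H: h = 450.04 m (water level in the standpipe).
Total head at well E: h = 452.89 m.
Δh = h(well H) − h(well E) = 450.04 − 452.89 = -2.85 m.
Vertical separation Δz = 422.25 − 370.63 = 51.62 m.
|i_v| = |Δh| / Δz = 2.85 / 51.62 = 0.0552.
Head is higher in the deep piezometer, so vertical flow is upward (discharge condition).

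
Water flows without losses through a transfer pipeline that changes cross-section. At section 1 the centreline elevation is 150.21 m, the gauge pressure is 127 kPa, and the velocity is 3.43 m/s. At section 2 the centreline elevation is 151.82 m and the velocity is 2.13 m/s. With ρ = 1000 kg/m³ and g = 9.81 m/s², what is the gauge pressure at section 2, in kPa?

P₂ ≈ 115 kPa

Pressure head at 1: ψ₁ = P₁/(ρg) = 127×1000 / (1000 × 9.81) = 12.95 m.
Velocity heads: v₁²/2g = 3.43²/19.62 = 0.600 m; v₂²/2g = 2.13²/19.62 = 0.231 m.
Total head H = z₁ + ψ₁ + v₁²/2g = 150.21 + 12.95 + 0.600 = 163.76 m.
ψ₂ = H − z₂ − v₂²/2g = 163.76 − 151.82 − 0.231 = 11.71 m.
P₂ = ρgψ₂ = 1000 × 9.81 × 11.71 ≈ 115 kPa.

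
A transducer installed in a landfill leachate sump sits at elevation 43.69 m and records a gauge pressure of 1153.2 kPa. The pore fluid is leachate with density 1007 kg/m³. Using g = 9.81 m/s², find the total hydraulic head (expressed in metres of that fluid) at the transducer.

h ≈ 160.43 m

ψ = P/(ρg) = 1153.2×1000 / (1007 × 9.81) = 116.74 m.
h = z + ψ = 43.69 + 116.74 = 160.43 m.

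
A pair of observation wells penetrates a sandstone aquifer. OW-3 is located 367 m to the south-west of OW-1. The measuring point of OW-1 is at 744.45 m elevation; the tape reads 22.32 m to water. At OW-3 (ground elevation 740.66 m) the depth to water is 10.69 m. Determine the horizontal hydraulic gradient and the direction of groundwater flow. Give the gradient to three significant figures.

Total head at OW-1: h = 744.45 − 22.32 = 722.13 m.
Total head at OW-3: h = 740.66 − 10.69 = 729.97 m.
Head difference: h(OW-1) − h(OW-3) = 722.13 − 729.97 = -7.84 m.
Hydraulic gradient: i = |Δh| / L = 7.84 / 367 = 0.0214.
Flow is from higher to lower head: from OW-3 toward OW-1, i.e. toward the north-east.

i ≈ 0.0214; groundwater flows toward the north-east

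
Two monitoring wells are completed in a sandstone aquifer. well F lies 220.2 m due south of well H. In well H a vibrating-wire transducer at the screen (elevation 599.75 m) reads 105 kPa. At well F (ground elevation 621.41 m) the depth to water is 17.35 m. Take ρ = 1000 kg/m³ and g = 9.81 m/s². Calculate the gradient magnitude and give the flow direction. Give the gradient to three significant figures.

Pressure head at well H: ψ = P/(ρg) = 105×1000 / (1000 × 9.81) = 10.70 m.
Total head at well H: h = z + ψ = 599.75 + 10.70 = 610.45 m.
Total head at well F: h = 621.41 − 17.35 = 604.06 m.
Head difference: h(well H) − h(well F) = 610.45 − 604.06 = 6.39 m.
Hydraulic gradient: i = |Δh| / L = 6.39 / 220.2 = 0.0290.
Flow is from higher to lower head: from well H toward well F, i.e. toward the south.

i ≈ 0.0290; groundwater flows toward the south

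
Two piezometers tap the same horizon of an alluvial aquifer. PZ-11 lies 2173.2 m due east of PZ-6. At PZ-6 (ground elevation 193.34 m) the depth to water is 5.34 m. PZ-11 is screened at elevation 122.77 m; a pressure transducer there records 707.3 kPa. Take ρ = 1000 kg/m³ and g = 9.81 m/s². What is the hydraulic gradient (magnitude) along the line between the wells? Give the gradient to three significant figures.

i ≈ 0.00316

Total head at PZ-6: h = 193.34 − 5.34 = 188.00 m.
Pressure head at PZ-11: ψ = P/(ρg) = 707.3×1000 / (1000 × 9.81) = 72.10 m.
Total head at PZ-11: h = z + ψ = 122.77 + 72.10 = 194.87 m.
Head difference: h(PZ-6) − h(PZ-11) = 188.00 − 194.87 = -6.87 m.
Hydraulic gradient: i = |Δh| / L = 6.87 / 2173.2 = 0.00316.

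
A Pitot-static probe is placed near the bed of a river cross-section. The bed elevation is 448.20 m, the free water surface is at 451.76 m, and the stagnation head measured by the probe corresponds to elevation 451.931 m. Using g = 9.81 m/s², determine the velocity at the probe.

v ≈ 1.83 m/s

Near the bed, under hydrostatic conditions, the piezometric head (z + ψ) equals the free-surface elevation, 451.76 m.
Velocity head = total − piezometric = 451.931 − 451.76 = 0.171 m.
v = √(2g·h_v) = √(2 × 9.81 × 0.171) = 1.83 m/s.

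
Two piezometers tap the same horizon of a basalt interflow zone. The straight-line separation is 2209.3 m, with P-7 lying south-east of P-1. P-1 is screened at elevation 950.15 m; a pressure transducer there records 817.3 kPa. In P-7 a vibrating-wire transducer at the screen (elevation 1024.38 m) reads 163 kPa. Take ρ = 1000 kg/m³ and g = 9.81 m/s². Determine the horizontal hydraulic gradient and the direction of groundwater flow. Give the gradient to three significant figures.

Pressure head at P-1: ψ = P/(ρg) = 817.3×1000 / (1000 × 9.81) = 83.31 m.
Total head at P-1: h = z + ψ = 950.15 + 83.31 = 1033.46 m.
Pressure head at P-7: ψ = P/(ρg) = 163×1000 / (1000 × 9.81) = 16.62 m.
Total head at P-7: h = z + ψ = 1024.38 + 16.62 = 1041.00 m.
Head difference: h(P-1) − h(P-7) = 1033.46 − 1041.00 = -7.54 m.
Hydraulic gradient: i = |Δh| / L = 7.54 / 2209.3 = 0.00341.
Flow is from higher to lower head: from P-7 toward P-1, i.e. toward the north-west.

i ≈ 0.00341; groundwater flows toward the north-west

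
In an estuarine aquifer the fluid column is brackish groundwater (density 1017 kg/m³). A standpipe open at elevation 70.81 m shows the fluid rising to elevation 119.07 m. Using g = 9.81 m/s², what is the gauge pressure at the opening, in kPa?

Pressure head ψ = h − z = 119.07 − 70.81 = 48.26 m.
P = ρgψ = 1017 × 9.81 × 48.26 = 481479 Pa ≈ 481 kPa.

P ≈ 481 kPa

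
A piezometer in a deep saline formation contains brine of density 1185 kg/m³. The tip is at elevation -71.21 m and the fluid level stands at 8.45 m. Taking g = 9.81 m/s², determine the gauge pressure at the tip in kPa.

Pressure head ψ = h − z = 8.45 − (-71.21) = 79.66 m.
P = ρgψ = 1185 × 9.81 × 79.66 = 926036 Pa ≈ 926 kPa.

P ≈ 926 kPa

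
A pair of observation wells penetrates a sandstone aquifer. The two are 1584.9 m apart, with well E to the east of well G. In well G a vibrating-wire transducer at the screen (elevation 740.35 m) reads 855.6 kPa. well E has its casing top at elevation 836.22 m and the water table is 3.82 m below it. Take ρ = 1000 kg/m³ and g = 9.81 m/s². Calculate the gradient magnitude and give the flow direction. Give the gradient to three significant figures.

i ≈ 0.00305; groundwater flows toward the west

Pressure head at well G: ψ = P/(ρg) = 855.6×1000 / (1000 × 9.81) = 87.22 m.
Total head at well G: h = z + ψ = 740.35 + 87.22 = 827.57 m.
Total head at well E: h = 836.22 − 3.82 = 832.40 m.
Head difference: h(well G) − h(well E) = 827.57 − 832.40 = -4.83 m.
Hydraulic gradient: i = |Δh| / L = 4.83 / 1584.9 = 0.00305.
Flow is from higher to lower head: from well E toward well G, i.e. toward the west.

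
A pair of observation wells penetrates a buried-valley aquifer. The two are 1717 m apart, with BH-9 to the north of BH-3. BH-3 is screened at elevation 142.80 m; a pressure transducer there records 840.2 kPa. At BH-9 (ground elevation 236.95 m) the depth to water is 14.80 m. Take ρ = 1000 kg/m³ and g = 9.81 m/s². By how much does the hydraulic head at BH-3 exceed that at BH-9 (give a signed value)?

Pressure head at BH-3: ψ = P/(ρg) = 840.2×1000 / (1000 × 9.81) = 85.65 m.
Total head at BH-3: h = z + ψ = 142.80 + 85.65 = 228.45 m.
Total head at BH-9: h = 236.95 − 14.80 = 222.15 m.
Head difference: h(BH-3) − h(BH-9) = 228.45 − 222.15 = 6.30 m.

Δh ≈ 6.30 m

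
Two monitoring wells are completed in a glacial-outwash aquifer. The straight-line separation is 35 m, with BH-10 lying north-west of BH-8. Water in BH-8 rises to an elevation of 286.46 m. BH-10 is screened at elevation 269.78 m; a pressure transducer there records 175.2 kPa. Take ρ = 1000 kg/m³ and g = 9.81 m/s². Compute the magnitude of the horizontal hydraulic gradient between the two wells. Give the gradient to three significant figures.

i ≈ 0.0337

Total head at BH-8: h = 286.46 m (water level in the piezometer is the total head).
Pressure head at BH-10: ψ = P/(ρg) = 175.2×1000 / (1000 × 9.81) = 17.86 m.
Total head at BH-10: h = z + ψ = 269.78 + 17.86 = 287.64 m.
Head difference: h(BH-8) − h(BH-10) = 286.46 − 287.64 = -1.18 m.
Hydraulic gradient: i = |Δh| / L = 1.18 / 35 = 0.0337.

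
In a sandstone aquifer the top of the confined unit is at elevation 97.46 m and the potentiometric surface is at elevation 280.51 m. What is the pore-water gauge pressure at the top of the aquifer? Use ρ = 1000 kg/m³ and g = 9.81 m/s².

Pressure head at the aquifer top: ψ = h − z = 280.51 − 97.46 = 183.05 m.
P = ρgψ = 1000 × 9.81 × 183.05 = 1795720 Pa ≈ 1800 kPa.

P ≈ 1800 kPa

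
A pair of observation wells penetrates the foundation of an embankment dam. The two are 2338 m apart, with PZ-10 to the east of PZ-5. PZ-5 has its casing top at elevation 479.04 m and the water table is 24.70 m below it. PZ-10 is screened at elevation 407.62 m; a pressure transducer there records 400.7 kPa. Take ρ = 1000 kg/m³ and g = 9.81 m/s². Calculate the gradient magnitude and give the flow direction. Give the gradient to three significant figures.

i ≈ 0.00251; groundwater flows toward the east

Total head at PZ-5: h = 479.04 − 24.70 = 454.34 m.
Pressure head at PZ-10: ψ = P/(ρg) = 400.7×1000 / (1000 × 9.81) = 40.85 m.
Total head at PZ-10: h = z + ψ = 407.62 + 40.85 = 448.47 m.
Head difference: h(PZ-5) − h(PZ-10) = 454.34 − 448.47 = 5.87 m.
Hydraulic gradient: i = |Δh| / L = 5.87 / 2338 = 0.00251.
Flow is from higher to lower head: from PZ-5 toward PZ-10, i.e. toward the east.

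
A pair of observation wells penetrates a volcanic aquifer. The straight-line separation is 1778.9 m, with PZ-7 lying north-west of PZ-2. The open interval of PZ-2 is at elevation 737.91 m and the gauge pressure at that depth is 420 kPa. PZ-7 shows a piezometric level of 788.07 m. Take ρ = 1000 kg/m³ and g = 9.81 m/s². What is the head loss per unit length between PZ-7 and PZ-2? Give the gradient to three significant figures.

Pressure head at PZ-2: ψ = P/(ρg) = 420×1000 / (1000 × 9.81) = 42.81 m.
Total head at PZ-2: h = z + ψ = 737.91 + 42.81 = 780.72 m.
Total head at PZ-7: h = 788.07 m (water level in the piezometer is the total head).
Head difference: h(PZ-2) − h(PZ-7) = 780.72 − 788.07 = -7.35 m.
Hydraulic gradient: i = |Δh| / L = 7.35 / 1778.9 = 0.00413.

i ≈ 0.00413 m/m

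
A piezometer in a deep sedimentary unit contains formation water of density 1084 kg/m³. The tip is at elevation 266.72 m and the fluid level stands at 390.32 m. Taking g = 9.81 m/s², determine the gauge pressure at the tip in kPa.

P ≈ 1310 kPa

Pressure head ψ = h − z = 390.32 − 266.72 = 123.60 m.
P = ρgψ = 1084 × 9.81 × 123.60 = 1314367 Pa ≈ 1310 kPa.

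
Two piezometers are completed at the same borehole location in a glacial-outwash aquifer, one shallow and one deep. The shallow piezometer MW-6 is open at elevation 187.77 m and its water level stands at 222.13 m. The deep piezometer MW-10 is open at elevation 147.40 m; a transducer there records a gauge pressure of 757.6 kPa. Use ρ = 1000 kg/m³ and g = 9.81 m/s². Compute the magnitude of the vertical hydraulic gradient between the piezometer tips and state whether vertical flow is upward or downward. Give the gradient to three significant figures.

|i_v| ≈ 0.0619; vertical flow is upward

Total head at MW-6: h = 222.13 m (water level in the standpipe).
Pressure head at MW-10: ψ = P/(ρg) = 757.6×1000 / (1000 × 9.81) = 77.23 m.
Total head at MW-10: h = z + ψ = 147.40 + 77.23 = 224.63 m.
Δh = h(MW-6) − h(MW-10) = 222.13 − 224.63 = -2.50 m.
Vertical separation Δz = 187.77 − 147.40 = 40.37 m.
|i_v| = |Δh| / Δz = 2.50 / 40.37 = 0.0619.
Head is higher in the deep piezometer, so vertical flow is upward (discharge condition).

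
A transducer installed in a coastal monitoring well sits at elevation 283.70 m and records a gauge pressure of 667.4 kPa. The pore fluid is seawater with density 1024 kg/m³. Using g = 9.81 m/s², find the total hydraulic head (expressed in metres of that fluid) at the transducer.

h ≈ 350.14 m

ψ = P/(ρg) = 667.4×1000 / (1024 × 9.81) = 66.44 m.
h = z + ψ = 283.70 + 66.44 = 350.14 m.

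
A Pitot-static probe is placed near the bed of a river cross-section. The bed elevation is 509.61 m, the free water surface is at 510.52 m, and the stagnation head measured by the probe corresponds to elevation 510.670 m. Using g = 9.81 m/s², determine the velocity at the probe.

v ≈ 1.72 m/s

Near the bed, under hydrostatic conditions, the piezometric head (z + ψ) equals the free-surface elevation, 510.52 m.
Velocity head = total − piezometric = 510.670 − 510.52 = 0.150 m.
v = √(2g·h_v) = √(2 × 9.81 × 0.150) = 1.72 m/s.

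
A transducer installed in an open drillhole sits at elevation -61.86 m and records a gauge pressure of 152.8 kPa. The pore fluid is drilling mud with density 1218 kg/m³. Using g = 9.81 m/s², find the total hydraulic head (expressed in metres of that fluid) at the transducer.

ψ = P/(ρg) = 152.8×1000 / (1218 × 9.81) = 12.79 m.
h = z + ψ = -61.86 + 12.79 = -49.07 m.

h ≈ -49.07 m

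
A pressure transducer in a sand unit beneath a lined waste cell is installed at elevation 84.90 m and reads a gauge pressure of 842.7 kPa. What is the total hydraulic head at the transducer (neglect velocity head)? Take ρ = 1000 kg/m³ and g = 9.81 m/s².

ψ = P/(ρg) = 842.7×1000 / (1000 × 9.81) = 85.90 m.
h = z + ψ = 84.90 + 85.90 = 170.80 m.

h ≈ 170.80 m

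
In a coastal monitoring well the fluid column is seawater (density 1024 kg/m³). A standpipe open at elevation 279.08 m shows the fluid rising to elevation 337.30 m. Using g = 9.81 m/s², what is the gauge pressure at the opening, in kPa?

P ≈ 585 kPa

Pressure head ψ = h − z = 337.30 − 279.08 = 58.22 m.
P = ρgψ = 1024 × 9.81 × 58.22 = 584846 Pa ≈ 585 kPa.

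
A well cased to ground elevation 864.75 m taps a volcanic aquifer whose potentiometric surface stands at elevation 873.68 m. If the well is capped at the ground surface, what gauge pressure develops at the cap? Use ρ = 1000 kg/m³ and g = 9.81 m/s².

Head above the cap: Δh = 873.68 − 864.75 = 8.93 m.
P = ρgΔh = 1000 × 9.81 × 8.93 = 87603 Pa ≈ 87.6 kPa.

P ≈ 87.6 kPa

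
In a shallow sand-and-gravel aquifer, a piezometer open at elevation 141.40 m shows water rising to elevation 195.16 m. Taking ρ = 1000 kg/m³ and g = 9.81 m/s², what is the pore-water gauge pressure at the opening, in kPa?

Pressure head ψ = h − z = 195.16 − 141.40 = 53.76 m.
P = ρgψ = 1000 × 9.81 × 53.76 = 527386 Pa ≈ 527 kPa.

P ≈ 527 kPa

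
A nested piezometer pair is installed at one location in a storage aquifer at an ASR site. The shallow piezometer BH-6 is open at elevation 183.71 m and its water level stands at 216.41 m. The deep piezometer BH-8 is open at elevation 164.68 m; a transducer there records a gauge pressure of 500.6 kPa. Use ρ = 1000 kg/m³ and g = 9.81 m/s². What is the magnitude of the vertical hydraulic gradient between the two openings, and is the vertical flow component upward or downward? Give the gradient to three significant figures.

|i_v| ≈ 0.0368; vertical flow is downward

Total head at BH-6: h = 216.41 m (water level in the standpipe).
Pressure head at BH-8: ψ = P/(ρg) = 500.6×1000 / (1000 × 9.81) = 51.03 m.
Total head at BH-8: h = z + ψ = 164.68 + 51.03 = 215.71 m.
Δh = h(BH-6) − h(BH-8) = 216.41 − 215.71 = 0.70 m.
Vertical separation Δz = 183.71 − 164.68 = 19.03 m.
|i_v| = |Δh| / Δz = 0.70 / 19.03 = 0.0368.
Head is higher in the shallow piezometer, so vertical flow is downward (recharge condition).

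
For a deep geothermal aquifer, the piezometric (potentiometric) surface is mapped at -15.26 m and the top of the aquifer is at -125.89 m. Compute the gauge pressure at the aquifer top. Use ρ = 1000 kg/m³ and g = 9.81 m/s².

Pressure head at the aquifer top: ψ = h − z = -15.26 − (-125.89) = 110.63 m.
P = ρgψ = 1000 × 9.81 × 110.63 = 1085280 Pa ≈ 1090 kPa.

P ≈ 1090 kPa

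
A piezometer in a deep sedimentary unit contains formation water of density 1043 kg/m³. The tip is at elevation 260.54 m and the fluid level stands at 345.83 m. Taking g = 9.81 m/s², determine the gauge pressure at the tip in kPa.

Pressure head ψ = h − z = 345.83 − 260.54 = 85.29 m.
P = ρgψ = 1043 × 9.81 × 85.29 = 872673 Pa ≈ 873 kPa.

P ≈ 873 kPa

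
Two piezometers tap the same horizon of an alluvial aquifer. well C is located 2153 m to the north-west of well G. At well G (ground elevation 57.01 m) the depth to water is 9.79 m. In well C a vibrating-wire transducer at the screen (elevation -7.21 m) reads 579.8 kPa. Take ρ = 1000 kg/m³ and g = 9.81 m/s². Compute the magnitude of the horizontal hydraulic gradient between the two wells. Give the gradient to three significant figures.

i ≈ 0.00217

Total head at well G: h = 57.01 − 9.79 = 47.22 m.
Pressure head at well C: ψ = P/(ρg) = 579.8×1000 / (1000 × 9.81) = 59.10 m.
Total head at well C: h = z + ψ = -7.21 + 59.10 = 51.89 m.
Head difference: h(well G) − h(well C) = 47.22 − 51.89 = -4.67 m.
Hydraulic gradient: i = |Δh| / L = 4.67 / 2153 = 0.00217.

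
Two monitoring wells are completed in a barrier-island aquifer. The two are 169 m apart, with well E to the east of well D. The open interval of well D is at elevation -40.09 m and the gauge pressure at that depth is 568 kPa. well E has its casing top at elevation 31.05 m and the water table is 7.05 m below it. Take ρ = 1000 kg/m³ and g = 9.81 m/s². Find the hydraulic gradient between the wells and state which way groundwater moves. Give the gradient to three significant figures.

i ≈ 0.0366; groundwater flows toward the west

Pressure head at well D: ψ = P/(ρg) = 568×1000 / (1000 × 9.81) = 57.90 m.
Total head at well D: h = z + ψ = -40.09 + 57.90 = 17.81 m.
Total head at well E: h = 31.05 − 7.05 = 24.00 m.
Head difference: h(well D) − h(well E) = 17.81 − 24.00 = -6.19 m.
Hydraulic gradient: i = |Δh| / L = 6.19 / 169 = 0.0366.
Flow is from higher to lower head: from well E toward well D, i.e. toward the west.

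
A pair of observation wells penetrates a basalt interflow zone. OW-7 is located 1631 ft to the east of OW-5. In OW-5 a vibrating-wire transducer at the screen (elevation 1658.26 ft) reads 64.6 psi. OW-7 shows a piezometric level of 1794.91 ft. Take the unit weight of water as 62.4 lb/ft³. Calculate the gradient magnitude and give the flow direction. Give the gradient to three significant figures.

Pressure head at OW-5: ψ = 144·P/γ = 144 × 64.6 / 62.4 = 149.08 ft.
Total head at OW-5: h = z + ψ = 1658.26 + 149.08 = 1807.34 ft.
Total head at OW-7: h = 1794.91 ft (water level in the piezometer is the total head).
Head difference: h(OW-5) − h(OW-7) = 1807.34 − 1794.91 = 12.43 ft.
Hydraulic gradient: i = |Δh| / L = 12.43 / 1631 = 0.00762.
Flow is from higher to lower head: from OW-5 toward OW-7, i.e. toward the east.

i ≈ 0.00762; groundwater flows toward the east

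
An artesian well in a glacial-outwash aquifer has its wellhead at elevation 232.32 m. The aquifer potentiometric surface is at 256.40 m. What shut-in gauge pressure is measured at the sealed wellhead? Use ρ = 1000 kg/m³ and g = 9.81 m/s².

Head above the cap: Δh = 256.40 − 232.32 = 24.08 m.
P = ρgΔh = 1000 × 9.81 × 24.08 = 236225 Pa ≈ 236 kPa.

P ≈ 236 kPa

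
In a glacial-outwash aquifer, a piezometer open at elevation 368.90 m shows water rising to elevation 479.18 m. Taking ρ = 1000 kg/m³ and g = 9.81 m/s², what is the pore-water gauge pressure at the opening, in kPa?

Pressure head ψ = h − z = 479.18 − 368.90 = 110.28 m.
P = ρgψ = 1000 × 9.81 × 110.28 = 1081847 Pa ≈ 1080 kPa.

P ≈ 1080 kPa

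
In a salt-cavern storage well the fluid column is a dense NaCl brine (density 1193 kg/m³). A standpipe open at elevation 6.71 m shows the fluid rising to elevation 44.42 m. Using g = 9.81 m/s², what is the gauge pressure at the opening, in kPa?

Pressure head ψ = h − z = 44.42 − 6.71 = 37.71 m.
P = ρgψ = 1193 × 9.81 × 37.71 = 441333 Pa ≈ 441 kPa.

P ≈ 441 kPa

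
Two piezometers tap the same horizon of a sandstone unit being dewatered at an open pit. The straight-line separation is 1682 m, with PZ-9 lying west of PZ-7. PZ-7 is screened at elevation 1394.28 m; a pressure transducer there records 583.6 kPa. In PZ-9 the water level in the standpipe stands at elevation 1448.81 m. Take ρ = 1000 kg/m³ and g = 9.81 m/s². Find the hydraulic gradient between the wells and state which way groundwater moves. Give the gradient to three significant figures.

Pressure head at PZ-7: ψ = P/(ρg) = 583.6×1000 / (1000 × 9.81) = 59.49 m.
Total head at PZ-7: h = z + ψ = 1394.28 + 59.49 = 1453.77 m.
Total head at PZ-9: h = 1448.81 m (water level in the piezometer is the total head).
Head difference: h(PZ-7) − h(PZ-9) = 1453.77 − 1448.81 = 4.96 m.
Hydraulic gradient: i = |Δh| / L = 4.96 / 1682 = 0.00295.
Flow is from higher to lower head: from PZ-7 toward PZ-9, i.e. toward the west.

i ≈ 0.00295; groundwater flows toward the west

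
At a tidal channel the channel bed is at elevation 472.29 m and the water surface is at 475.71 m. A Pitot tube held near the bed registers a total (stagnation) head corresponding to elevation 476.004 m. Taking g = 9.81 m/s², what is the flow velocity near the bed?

v ≈ 2.40 m/s

Near the bed, under hydrostatic conditions, the piezometric head (z + ψ) equals the free-surface elevation, 475.71 m.
Velocity head = total − piezometric = 476.004 − 475.71 = 0.294 m.
v = √(2g·h_v) = √(2 × 9.81 × 0.294) = 2.40 m/s.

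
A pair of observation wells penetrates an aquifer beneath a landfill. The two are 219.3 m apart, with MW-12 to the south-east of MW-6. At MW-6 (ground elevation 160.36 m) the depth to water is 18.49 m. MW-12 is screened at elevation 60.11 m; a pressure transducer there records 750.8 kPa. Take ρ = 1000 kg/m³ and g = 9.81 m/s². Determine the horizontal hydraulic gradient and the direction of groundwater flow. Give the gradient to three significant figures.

i ≈ 0.0238; groundwater flows toward the south-east

Total head at MW-6: h = 160.36 − 18.49 = 141.87 m.
Pressure head at MW-12: ψ = P/(ρg) = 750.8×1000 / (1000 × 9.81) = 76.53 m.
Total head at MW-12: h = z + ψ = 60.11 + 76.53 = 136.64 m.
Head difference: h(MW-6) − h(MW-12) = 141.87 − 136.64 = 5.23 m.
Hydraulic gradient: i = |Δh| / L = 5.23 / 219.3 = 0.0238.
Flow is from higher to lower head: from MW-6 toward MW-12, i.e. toward the south-east.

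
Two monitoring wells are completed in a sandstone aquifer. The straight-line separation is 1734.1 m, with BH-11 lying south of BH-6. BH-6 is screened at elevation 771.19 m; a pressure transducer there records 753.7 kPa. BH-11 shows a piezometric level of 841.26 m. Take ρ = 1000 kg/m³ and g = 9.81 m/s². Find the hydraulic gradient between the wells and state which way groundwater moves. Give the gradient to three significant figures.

i ≈ 0.00390; groundwater flows toward the south

Pressure head at BH-6: ψ = P/(ρg) = 753.7×1000 / (1000 × 9.81) = 76.83 m.
Total head at BH-6: h = z + ψ = 771.19 + 76.83 = 848.02 m.
Total head at BH-11: h = 841.26 m (water level in the piezometer is the total head).
Head difference: h(BH-6) − h(BH-11) = 848.02 − 841.26 = 6.76 m.
Hydraulic gradient: i = |Δh| / L = 6.76 / 1734.1 = 0.00390.
Flow is from higher to lower head: from BH-6 toward BH-11, i.e. toward the south.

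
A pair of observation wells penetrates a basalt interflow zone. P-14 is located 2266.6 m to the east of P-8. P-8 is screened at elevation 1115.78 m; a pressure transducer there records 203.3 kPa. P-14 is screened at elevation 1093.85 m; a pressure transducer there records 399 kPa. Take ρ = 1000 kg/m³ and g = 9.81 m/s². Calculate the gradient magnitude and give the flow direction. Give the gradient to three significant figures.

i ≈ 0.000874; groundwater flows toward the east

Pressure head at P-8: ψ = P/(ρg) = 203.3×1000 / (1000 × 9.81) = 20.72 m.
Total head at P-8: h = z + ψ = 1115.78 + 20.72 = 1136.50 m.
Pressure head at P-14: ψ = P/(ρg) = 399×1000 / (1000 × 9.81) = 40.67 m.
Total head at P-14: h = z + ψ = 1093.85 + 40.67 = 1134.52 m.
Head difference: h(P-8) − h(P-14) = 1136.50 − 1134.52 = 1.98 m.
Hydraulic gradient: i = |Δh| / L = 1.98 / 2266.6 = 0.000874.
Flow is from higher to lower head: from P-8 toward P-14, i.e. toward the east.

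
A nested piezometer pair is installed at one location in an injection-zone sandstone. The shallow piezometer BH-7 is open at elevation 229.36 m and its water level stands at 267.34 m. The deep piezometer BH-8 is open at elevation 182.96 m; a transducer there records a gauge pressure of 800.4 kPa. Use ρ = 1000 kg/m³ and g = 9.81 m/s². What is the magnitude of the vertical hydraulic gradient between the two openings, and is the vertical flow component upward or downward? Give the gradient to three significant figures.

Total head at BH-7: h = 267.34 m (water level in the standpipe).
Pressure head at BH-8: ψ = P/(ρg) = 800.4×1000 / (1000 × 9.81) = 81.59 m.
Total head at BH-8: h = z + ψ = 182.96 + 81.59 = 264.55 m.
Δh = h(BH-7) − h(BH-8) = 267.34 − 264.55 = 2.79 m.
Vertical separation Δz = 229.36 − 182.96 = 46.40 m.
|i_v| = |Δh| / Δz = 2.79 / 46.40 = 0.0601.
Head is higher in the shallow piezometer, so vertical flow is downward (recharge condition).

|i_v| ≈ 0.0601; vertical flow is downward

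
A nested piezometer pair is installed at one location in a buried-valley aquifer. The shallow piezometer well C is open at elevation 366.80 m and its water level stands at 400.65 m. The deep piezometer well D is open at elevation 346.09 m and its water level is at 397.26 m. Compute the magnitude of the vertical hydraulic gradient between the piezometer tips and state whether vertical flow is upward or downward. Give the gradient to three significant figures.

Total head at well C: h = 400.65 m (water level in the standpipe).
Total head at well D: h = 397.26 m.
Δh = h(well C) − h(well D) = 400.65 − 397.26 = 3.39 m.
Vertical separation Δz = 366.80 − 346.09 = 20.71 m.
|i_v| = |Δh| / Δz = 3.39 / 20.71 = 0.164.
Head is higher in the shallow piezometer, so vertical flow is downward (recharge condition).

|i_v| ≈ 0.164; vertical flow is downward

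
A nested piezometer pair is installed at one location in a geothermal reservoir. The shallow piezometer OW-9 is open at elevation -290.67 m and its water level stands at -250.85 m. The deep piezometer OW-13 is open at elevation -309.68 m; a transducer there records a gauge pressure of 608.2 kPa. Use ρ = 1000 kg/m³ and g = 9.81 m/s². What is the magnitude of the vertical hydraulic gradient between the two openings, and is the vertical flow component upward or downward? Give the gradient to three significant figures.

Total head at OW-9: h = -250.85 m (water level in the standpipe).
Pressure head at OW-13: ψ = P/(ρg) = 608.2×1000 / (1000 × 9.81) = 62.00 m.
Total head at OW-13: h = z + ψ = -309.68 + 62.00 = -247.68 m.
Δh = h(OW-9) − h(OW-13) = -250.85 − (-247.68) = -3.17 m.
Vertical separation Δz = -290.67 − (-309.68) = 19.01 m.
|i_v| = |Δh| / Δz = 3.17 / 19.01 = 0.167.
Head is higher in the deep piezometer, so vertical flow is upward (discharge condition).

|i_v| ≈ 0.167; vertical flow is upward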